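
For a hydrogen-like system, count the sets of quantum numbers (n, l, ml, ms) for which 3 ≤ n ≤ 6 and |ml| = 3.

Treat each shell separately and count matching orbitals:
n=4 → 2; n=5 → 4; n=6 → 6.
Orbitals: 2 + 4 + 6 = 12. Including both spin states (ms = ±1/2) gives 2 × 12 = 24 states.

24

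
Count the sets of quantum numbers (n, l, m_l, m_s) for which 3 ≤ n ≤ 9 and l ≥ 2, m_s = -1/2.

252

Go shell by shell, enumerating (l, m_l) with l ≥ 2:
n=3 → 5; n=4 → 12; n=5 → 21; n=6 → 32; n=7 → 45; n=8 → 60; n=9 → 77.
Orbitals: 5 + 12 + 21 + 32 + 45 + 60 + 77 = 252. With m_s fixed to -1/2 there is one state per orbital, so 252 states.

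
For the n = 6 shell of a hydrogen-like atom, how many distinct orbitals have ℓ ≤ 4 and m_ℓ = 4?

1

With n = 6 the allowed ℓ are 0, 1, …, 5.
The (ℓ, m_ℓ) pairs meeting ℓ ≤ 4 and m_ℓ = 4 give: ℓ=4 → 1.
Total orbitals: 1.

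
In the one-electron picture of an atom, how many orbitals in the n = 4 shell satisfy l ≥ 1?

The n = 4 shell has l = 0 through 3; check each.
Contributions: l=1 → 3; l=2 → 5; l=3 → 7.
Total orbitals: 3 + 5 + 7 = 15.

15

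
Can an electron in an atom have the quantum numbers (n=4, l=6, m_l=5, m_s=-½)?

No

The orbital quantum number must satisfy 0 ≤ l ≤ n−1. With n = 4 the allowed l values are 0, 1, 2, 3, so l = 6 is out of range.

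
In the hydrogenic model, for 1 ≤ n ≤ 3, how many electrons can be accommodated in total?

Total orbitals = 1² + 2² + 3² = 14. Doubling for spin gives 28 electrons.

28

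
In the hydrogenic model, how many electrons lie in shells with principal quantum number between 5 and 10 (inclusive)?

710

Shell n has n² orbitals: 5²=25 + 6²=36 + 7²=49 + 8²=64 + 9²=81 + 10²=100 = 355 orbitals.
Two spin states per orbital: 2 × 355 = 710 electrons.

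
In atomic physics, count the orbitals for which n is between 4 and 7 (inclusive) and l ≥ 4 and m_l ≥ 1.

Work shell by shell — for each n, count the (l, m_l) pairs that satisfy l ≥ 4 and m_l ≥ 1:
n=5 → 4; n=6 → 9; n=7 → 15.
Total orbitals: 4 + 9 + 15 = 28.

28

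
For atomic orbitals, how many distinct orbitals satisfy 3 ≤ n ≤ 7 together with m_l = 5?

Work shell by shell — for each n, count the (l, m_l) pairs that satisfy m_l = 5:
n=6 → 1; n=7 → 2.
Total orbitals: 1 + 2 = 3.

3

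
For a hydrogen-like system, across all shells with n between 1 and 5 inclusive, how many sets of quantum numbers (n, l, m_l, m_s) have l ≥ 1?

100

Treat each shell separately and count matching orbitals:
n=2 → 3; n=3 → 8; n=4 → 15; n=5 → 24.
Orbitals: 3 + 8 + 15 + 24 = 50. Including both spin states (m_s = ±1/2) gives 2 × 50 = 100 states.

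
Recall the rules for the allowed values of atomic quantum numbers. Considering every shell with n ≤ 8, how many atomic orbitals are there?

204

Total orbitals = 1² + 2² + 3² + 4² + 5² + 6² + 7² + 8² = 204.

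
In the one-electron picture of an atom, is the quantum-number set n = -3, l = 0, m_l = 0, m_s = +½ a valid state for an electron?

The principal quantum number must be a positive integer (n ≥ 1), but here n = -3.

No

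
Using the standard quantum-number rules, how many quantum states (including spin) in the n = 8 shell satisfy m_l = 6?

The n = 8 shell has l = 0 through 7; check each.
The (l, m_l) pairs meeting m_l = 6 give: l=6 → 1; l=7 → 1.
Orbitals: 1 + 1 = 2. Each orbital carries two spin states, so 2 × 2 = 4 states.

4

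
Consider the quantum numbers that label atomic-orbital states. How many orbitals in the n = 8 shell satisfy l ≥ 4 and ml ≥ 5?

For n = 8, l ranges over 0 … 7.
Orbitals with l ≥ 4 and ml ≥ 5, by l: l=5 → 1; l=6 → 2; l=7 → 3.
Total orbitals: 1 + 2 + 3 = 6.

6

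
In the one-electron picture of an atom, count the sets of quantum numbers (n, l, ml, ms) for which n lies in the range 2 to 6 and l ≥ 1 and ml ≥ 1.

Treat each shell separately and count matching orbitals:
n=2 → 1; n=3 → 3; n=4 → 6; n=5 → 10; n=6 → 15.
Orbitals: 1 + 3 + 6 + 10 + 15 = 35. Including both spin states (ms = ±1/2) gives 2 × 35 = 70 states.

70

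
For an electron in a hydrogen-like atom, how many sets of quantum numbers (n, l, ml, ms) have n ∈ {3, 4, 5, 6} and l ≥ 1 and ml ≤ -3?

For each n in the range, tally the orbitals obeying l ≥ 1 and ml ≤ -3:
n=4 → 1; n=5 → 3; n=6 → 6.
Orbitals: 1 + 3 + 6 = 10. Including both spin states (ms = ±1/2) gives 2 × 10 = 20 states.

20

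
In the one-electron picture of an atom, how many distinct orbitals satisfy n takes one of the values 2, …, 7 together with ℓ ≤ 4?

For each n in the range, tally the orbitals obeying ℓ ≤ 4:
n=2 → 4; n=3 → 9; n=4 → 16; n=5 → 25; n=6 → 25; n=7 → 25.
Total orbitals: 4 + 9 + 16 + 25 + 25 + 25 = 104.

104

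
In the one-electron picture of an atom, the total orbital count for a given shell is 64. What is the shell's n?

n = 8

n² = 64 ⇒ n = 8.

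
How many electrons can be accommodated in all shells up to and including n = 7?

280

Total orbitals = 1² + 2² + 3² + 4² + 5² + 6² + 7² = 140. Doubling for spin gives 280 electrons.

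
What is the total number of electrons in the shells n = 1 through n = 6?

182

Shell n has n² orbitals: 1²=1 + 2²=4 + 3²=9 + 4²=16 + 5²=25 + 6²=36 = 91 orbitals.
Two spin states per orbital: 2 × 91 = 182 electrons.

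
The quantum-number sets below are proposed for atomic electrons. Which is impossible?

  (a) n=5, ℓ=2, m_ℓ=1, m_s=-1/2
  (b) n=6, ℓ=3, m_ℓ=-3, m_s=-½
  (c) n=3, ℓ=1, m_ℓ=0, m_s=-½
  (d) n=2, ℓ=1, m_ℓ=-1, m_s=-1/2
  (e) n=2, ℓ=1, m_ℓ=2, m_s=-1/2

(e) has |m_ℓ| = 2 > ℓ = 1, violating −ℓ ≤ m_ℓ ≤ ℓ.
The remaining sets (a), (b), (c), (d) satisfy all four rules.

(e)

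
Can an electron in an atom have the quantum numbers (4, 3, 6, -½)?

The magnetic quantum number must satisfy −l ≤ ml ≤ l. With l = 3, ml can only be -3, -2, -1, 0, 1, 2, 3, so ml = 6 is forbidden.

Not allowed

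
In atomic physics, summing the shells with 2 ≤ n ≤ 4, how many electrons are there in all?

58

Shell n has n² orbitals: 2²=4 + 3²=9 + 4²=16 = 29 orbitals.
Two spin states per orbital: 2 × 29 = 58 electrons.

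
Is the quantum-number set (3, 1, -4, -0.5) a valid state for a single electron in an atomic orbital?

The magnetic quantum number must satisfy −ℓ ≤ m_ℓ ≤ ℓ. With ℓ = 1, m_ℓ can only be -1, 0, 1, so m_ℓ = -4 is forbidden.

Invalid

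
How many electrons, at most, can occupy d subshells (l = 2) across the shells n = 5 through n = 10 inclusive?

60

A d subshell (l = 2) exists for every n ≥ 3, so shells n = 5, 6, 7, 8, 9, 10 each contribute one — 6 subshells.
Since each d subshell holds 2(2·2+1) = 10 electrons, the total is 6 × 10 = 60.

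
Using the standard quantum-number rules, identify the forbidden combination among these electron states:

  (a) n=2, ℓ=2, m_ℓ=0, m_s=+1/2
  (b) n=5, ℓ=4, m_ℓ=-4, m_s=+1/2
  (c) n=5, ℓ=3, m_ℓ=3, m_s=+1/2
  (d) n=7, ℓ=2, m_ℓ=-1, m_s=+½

(a) has ℓ = 2 ≥ n = 2, violating 0 ≤ ℓ ≤ n−1.
The remaining sets (b), (c), (d) satisfy all four rules.

(a)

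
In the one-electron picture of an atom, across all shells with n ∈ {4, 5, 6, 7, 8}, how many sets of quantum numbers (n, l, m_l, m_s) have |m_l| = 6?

Per-shell orbital counts meeting the constraint:
n=7 → 2; n=8 → 4.
Orbitals: 2 + 4 = 6. Including both spin states (m_s = ±1/2) gives 2 × 6 = 12 states.

12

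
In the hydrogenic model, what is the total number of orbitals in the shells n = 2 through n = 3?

Shell n has n² orbitals: 2²=4 + 3²=9 = 13 orbitals.

13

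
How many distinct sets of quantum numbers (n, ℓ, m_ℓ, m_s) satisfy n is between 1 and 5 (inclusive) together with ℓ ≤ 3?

Go shell by shell, enumerating (ℓ, m_ℓ) with ℓ ≤ 3:
n=1 → 1; n=2 → 4; n=3 → 9; n=4 → 16; n=5 → 16.
Orbitals: 1 + 4 + 9 + 16 + 16 = 46. Including both spin states (m_s = ±1/2) gives 2 × 46 = 92 states.

92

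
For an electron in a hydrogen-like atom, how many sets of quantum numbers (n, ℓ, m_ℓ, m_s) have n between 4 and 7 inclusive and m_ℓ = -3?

Work shell by shell — for each n, count the (ℓ, m_ℓ) pairs that satisfy m_ℓ = -3:
n=4 → 1; n=5 → 2; n=6 → 3; n=7 → 4.
Orbitals: 1 + 2 + 3 + 4 = 10. Including both spin states (m_s = ±1/2) gives 2 × 10 = 20 states.

20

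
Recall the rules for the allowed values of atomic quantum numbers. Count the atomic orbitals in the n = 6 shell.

36

The n = 6 shell contains n² = 6² = 36 orbitals.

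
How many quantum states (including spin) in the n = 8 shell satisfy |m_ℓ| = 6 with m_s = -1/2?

Orbitals with |m_ℓ| = 6, by ℓ: ℓ=6 → 2; ℓ=7 → 2.
Orbitals: 2 + 2 = 4. With m_s fixed to a single value there is one state per orbital, giving 4 states.

4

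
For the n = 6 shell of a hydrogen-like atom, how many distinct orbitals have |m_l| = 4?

4

Contributions: l=4 → 2; l=5 → 2.
Total orbitals: 2 + 2 = 4.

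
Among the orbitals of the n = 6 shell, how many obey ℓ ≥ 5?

Per ℓ-value: ℓ=5 → 11.
Total orbitals: 11.

11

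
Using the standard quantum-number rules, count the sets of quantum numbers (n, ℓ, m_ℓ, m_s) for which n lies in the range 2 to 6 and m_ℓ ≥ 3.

20

Per-shell orbital counts meeting the constraint:
n=4 → 1; n=5 → 3; n=6 → 6.
Orbitals: 1 + 3 + 6 = 10. Including both spin states (m_s = ±1/2) gives 2 × 10 = 20 states.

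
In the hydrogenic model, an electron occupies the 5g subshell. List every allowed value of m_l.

The 5g subshell has l = 4, and m_l takes every integer from −l to +l. With l = 4 that gives the 9 values -4, -3, -2, -1, 0, 1, 2, 3, 4.

-4, -3, -2, -1, 0, 1, 2, 3, 4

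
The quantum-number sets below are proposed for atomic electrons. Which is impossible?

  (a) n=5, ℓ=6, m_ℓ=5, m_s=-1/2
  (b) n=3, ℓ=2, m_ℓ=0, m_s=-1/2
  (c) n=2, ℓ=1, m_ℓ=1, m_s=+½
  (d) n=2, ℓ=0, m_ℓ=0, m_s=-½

(a) has ℓ = 6 ≥ n = 5, violating 0 ≤ ℓ ≤ n−1.
The remaining sets (b), (c), (d) satisfy all four rules.

(a)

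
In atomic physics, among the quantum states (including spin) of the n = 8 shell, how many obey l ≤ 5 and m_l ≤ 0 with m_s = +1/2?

Go through l = 0, …, 7 (the values permitted for n = 8).
The (l, m_l) pairs meeting l ≤ 5 and m_l ≤ 0 give: l=0 → 1; l=1 → 2; l=2 → 3; l=3 → 4; l=4 → 5; l=5 → 6.
Orbitals: 1 + 2 + 3 + 4 + 5 + 6 = 21. With m_s fixed to a single value there is one state per orbital, giving 21 states.

21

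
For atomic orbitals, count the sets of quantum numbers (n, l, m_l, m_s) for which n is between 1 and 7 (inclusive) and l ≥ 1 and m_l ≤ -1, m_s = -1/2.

56

Count contributing orbitals for each principal shell:
n=2 → 1; n=3 → 3; n=4 → 6; n=5 → 10; n=6 → 15; n=7 → 21.
Orbitals: 1 + 3 + 6 + 10 + 15 + 21 = 56. With m_s fixed to -1/2 there is one state per orbital, so 56 states.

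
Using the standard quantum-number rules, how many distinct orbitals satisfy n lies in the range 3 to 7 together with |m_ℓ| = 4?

12

Treat each shell separately and count matching orbitals:
n=5 → 2; n=6 → 4; n=7 → 6.
Total orbitals: 2 + 4 + 6 = 12.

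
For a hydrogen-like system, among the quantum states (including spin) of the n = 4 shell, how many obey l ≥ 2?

24

The n = 4 shell has l = 0 through 3; check each.
Per l-value: l=2 → 5; l=3 → 7.
Orbitals: 5 + 7 = 12. Each orbital carries two spin states, so 12 × 2 = 24 states.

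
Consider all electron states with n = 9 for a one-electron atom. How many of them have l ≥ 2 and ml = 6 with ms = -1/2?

With n = 9 the allowed l are 0, 1, …, 8.
Per l-value: l=6 → 1; l=7 → 1; l=8 → 1.
Orbitals: 1 + 1 + 1 = 3. With ms fixed to a single value there is one state per orbital, giving 3 states.

3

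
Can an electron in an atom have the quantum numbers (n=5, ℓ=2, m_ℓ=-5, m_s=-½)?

No

The magnetic quantum number must satisfy −ℓ ≤ m_ℓ ≤ ℓ. With ℓ = 2, m_ℓ can only be -2, -1, 0, 1, 2, so m_ℓ = -5 is forbidden.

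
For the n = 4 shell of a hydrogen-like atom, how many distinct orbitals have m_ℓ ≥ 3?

The (ℓ, m_ℓ) pairs meeting m_ℓ ≥ 3 give: ℓ=3 → 1.
Total orbitals: 1.

1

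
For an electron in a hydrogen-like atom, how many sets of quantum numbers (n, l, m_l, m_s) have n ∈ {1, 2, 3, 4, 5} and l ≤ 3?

92

For each n in the range, tally the orbitals obeying l ≤ 3:
n=1 → 1; n=2 → 4; n=3 → 9; n=4 → 16; n=5 → 16.
Orbitals: 1 + 4 + 9 + 16 + 16 = 46. Including both spin states (m_s = ±1/2) gives 2 × 46 = 92 states.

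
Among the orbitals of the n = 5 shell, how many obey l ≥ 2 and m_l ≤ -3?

The n = 5 shell has l = 0 through 4; check each.
The (l, m_l) pairs meeting l ≥ 2 and m_l ≤ -3 give: l=3 → 1; l=4 → 2.
Total orbitals: 1 + 2 = 3.

3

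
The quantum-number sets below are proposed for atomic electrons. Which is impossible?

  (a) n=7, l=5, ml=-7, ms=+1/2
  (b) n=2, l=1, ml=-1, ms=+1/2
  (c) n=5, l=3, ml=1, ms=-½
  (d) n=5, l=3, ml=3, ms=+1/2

(a) has |ml| = 7 > l = 5, violating −l ≤ ml ≤ l.
The remaining sets (b), (c), (d) satisfy all four rules.

(a)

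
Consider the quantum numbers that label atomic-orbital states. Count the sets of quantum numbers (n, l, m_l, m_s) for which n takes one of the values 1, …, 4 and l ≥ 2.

34

Treat each shell separately and count matching orbitals:
n=3 → 5; n=4 → 12.
Orbitals: 5 + 12 = 17. Including both spin states (m_s = ±1/2) gives 2 × 17 = 34 states.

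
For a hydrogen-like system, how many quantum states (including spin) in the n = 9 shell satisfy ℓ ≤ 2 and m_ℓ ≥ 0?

For n = 9, ℓ ranges over 0 … 8.
The (ℓ, m_ℓ) pairs meeting ℓ ≤ 2 and m_ℓ ≥ 0 give: ℓ=0 → 1; ℓ=1 → 2; ℓ=2 → 3.
Orbitals: 1 + 2 + 3 = 6. Each orbital carries two spin states, so 6 × 2 = 12 states.

12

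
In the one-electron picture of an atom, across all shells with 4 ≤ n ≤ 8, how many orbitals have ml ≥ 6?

Count contributing orbitals for each principal shell:
n=7 → 1; n=8 → 3.
Total orbitals: 1 + 3 = 4.

4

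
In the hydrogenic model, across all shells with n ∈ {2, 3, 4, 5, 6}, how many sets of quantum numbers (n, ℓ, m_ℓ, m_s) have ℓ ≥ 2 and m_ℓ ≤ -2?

40

Treat each shell separately and count matching orbitals:
n=3 → 1; n=4 → 3; n=5 → 6; n=6 → 10.
Orbitals: 1 + 3 + 6 + 10 = 20. Including both spin states (m_s = ±1/2) gives 2 × 20 = 40 states.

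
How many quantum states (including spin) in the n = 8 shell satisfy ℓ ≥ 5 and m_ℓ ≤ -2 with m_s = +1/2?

Orbitals with ℓ ≥ 5 and m_ℓ ≤ -2, by ℓ: ℓ=5 → 4; ℓ=6 → 5; ℓ=7 → 6.
Orbitals: 4 + 5 + 6 = 15. With m_s fixed to a single value there is one state per orbital, giving 15 states.

15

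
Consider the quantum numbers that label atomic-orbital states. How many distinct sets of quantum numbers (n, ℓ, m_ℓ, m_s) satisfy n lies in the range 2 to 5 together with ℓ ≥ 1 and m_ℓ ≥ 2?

20

Count contributing orbitals for each principal shell:
n=3 → 1; n=4 → 3; n=5 → 6.
Orbitals: 1 + 3 + 6 = 10. Including both spin states (m_s = ±1/2) gives 2 × 10 = 20 states.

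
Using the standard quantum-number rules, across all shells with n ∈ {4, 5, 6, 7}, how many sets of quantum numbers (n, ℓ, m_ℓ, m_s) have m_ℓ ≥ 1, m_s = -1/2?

Treat each shell separately and count matching orbitals:
n=4 → 6; n=5 → 10; n=6 → 15; n=7 → 21.
Orbitals: 6 + 10 + 15 + 21 = 52. With m_s fixed to -1/2 there is one state per orbital, so 52 states.

52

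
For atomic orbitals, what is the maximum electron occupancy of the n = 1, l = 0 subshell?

2

A subshell with l = 0 has 2l+1 = 1 orbital, each holding 2 electrons (spin ±1/2), so 1 × 2 = 2.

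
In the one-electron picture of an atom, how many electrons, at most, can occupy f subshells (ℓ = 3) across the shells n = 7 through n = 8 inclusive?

An f subshell (ℓ = 3) exists for every n ≥ 4, so shells n = 7, 8 each contribute one — 2 subshells.
Since each f subshell holds 2(2·3+1) = 14 electrons, the total is 2 × 14 = 28.

28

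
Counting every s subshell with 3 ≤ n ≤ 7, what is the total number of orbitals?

An s subshell (l = 0) exists for every n ≥ 1, so shells n = 3, 4, 5, 6, 7 each contribute one — 5 subshells.
Since each s subshell has 2·0+1 = 1 orbital, the total is 5 × 1 = 5.

5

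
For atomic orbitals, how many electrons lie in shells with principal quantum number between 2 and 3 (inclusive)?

26

Shell n has n² orbitals: 2²=4 + 3²=9 = 13 orbitals.
Two spin states per orbital: 2 × 13 = 26 electrons.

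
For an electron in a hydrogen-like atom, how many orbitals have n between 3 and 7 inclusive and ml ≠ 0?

110

Work shell by shell — for each n, count the (l, ml) pairs that satisfy ml ≠ 0:
n=3 → 6; n=4 → 12; n=5 → 20; n=6 → 30; n=7 → 42.
Total orbitals: 6 + 12 + 20 + 30 + 42 = 110.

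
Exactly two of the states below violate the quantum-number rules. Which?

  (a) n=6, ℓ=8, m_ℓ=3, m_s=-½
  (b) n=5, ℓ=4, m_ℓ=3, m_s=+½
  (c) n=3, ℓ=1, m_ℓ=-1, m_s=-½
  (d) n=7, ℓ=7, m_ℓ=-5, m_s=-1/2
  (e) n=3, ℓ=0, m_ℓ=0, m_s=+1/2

(a) has ℓ = 8 ≥ n = 6, violating 0 ≤ ℓ ≤ n−1.
(d) has ℓ = 7 ≥ n = 7, violating 0 ≤ ℓ ≤ n−1.
The remaining sets (b), (c), (e) satisfy all four rules.

(a) and (d)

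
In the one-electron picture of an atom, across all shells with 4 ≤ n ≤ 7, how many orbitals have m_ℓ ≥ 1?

52

Work shell by shell — for each n, count the (ℓ, m_ℓ) pairs that satisfy m_ℓ ≥ 1:
n=4 → 6; n=5 → 10; n=6 → 15; n=7 → 21.
Total orbitals: 6 + 10 + 15 + 21 = 52.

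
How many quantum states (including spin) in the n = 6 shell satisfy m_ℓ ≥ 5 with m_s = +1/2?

Go through ℓ = 0, …, 5 (the values permitted for n = 6).
Per ℓ-value: ℓ=5 → 1.
Orbitals: 1. With m_s fixed to a single value there is one state per orbital, giving 1 state.

1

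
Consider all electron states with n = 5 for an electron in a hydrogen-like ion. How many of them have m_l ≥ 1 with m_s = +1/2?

Per l-value: l=1 → 1; l=2 → 2; l=3 → 3; l=4 → 4.
Orbitals: 1 + 2 + 3 + 4 = 10. With m_s fixed to a single value there is one state per orbital, giving 10 states.

10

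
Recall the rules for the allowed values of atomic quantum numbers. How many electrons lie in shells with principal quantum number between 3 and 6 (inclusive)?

172

Shell n has n² orbitals: 3²=9 + 4²=16 + 5²=25 + 6²=36 = 86 orbitals.
Two spin states per orbital: 2 × 86 = 172 electrons.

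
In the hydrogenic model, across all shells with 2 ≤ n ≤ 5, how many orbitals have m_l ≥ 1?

20

Go shell by shell, enumerating (l, m_l) with m_l ≥ 1:
n=2 → 1; n=3 → 3; n=4 → 6; n=5 → 10.
Total orbitals: 1 + 3 + 6 + 10 = 20.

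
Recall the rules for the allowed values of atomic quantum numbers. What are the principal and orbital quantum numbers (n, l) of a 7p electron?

n = 7, l = 1

The leading integer gives n = 7; the letter 'p' means l = 1.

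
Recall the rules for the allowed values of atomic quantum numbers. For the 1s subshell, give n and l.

n = 1, l = 0

The leading integer gives n = 1; the letter 's' means l = 0.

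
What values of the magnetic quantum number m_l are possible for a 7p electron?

-1, 0, 1

The 7p subshell has l = 1, and m_l takes every integer from −l to +l. With l = 1 that gives the 3 values -1, 0, 1.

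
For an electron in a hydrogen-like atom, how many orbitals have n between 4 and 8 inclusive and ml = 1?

Count contributing orbitals for each principal shell:
n=4 → 3; n=5 → 4; n=6 → 5; n=7 → 6; n=8 → 7.
Total orbitals: 3 + 4 + 5 + 6 + 7 = 25.

25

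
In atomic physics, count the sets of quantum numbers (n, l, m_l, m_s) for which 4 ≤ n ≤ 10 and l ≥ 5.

410

Work shell by shell — for each n, count the (l, m_l) pairs that satisfy l ≥ 5:
n=6 → 11; n=7 → 24; n=8 → 39; n=9 → 56; n=10 → 75.
Orbitals: 11 + 24 + 39 + 56 + 75 = 205. Including both spin states (m_s = ±1/2) gives 2 × 205 = 410 states.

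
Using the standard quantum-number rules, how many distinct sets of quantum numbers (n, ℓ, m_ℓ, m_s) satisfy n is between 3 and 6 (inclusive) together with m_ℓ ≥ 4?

8

For each n in the range, tally the orbitals obeying m_ℓ ≥ 4:
n=5 → 1; n=6 → 3.
Orbitals: 1 + 3 = 4. Including both spin states (m_s = ±1/2) gives 2 × 4 = 8 states.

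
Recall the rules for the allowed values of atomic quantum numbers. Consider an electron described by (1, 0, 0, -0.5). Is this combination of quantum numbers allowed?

n = 1 is a positive integer. l = 0 satisfies 0 ≤ l ≤ n−1 = 0. m_l = 0 lies in the range −l … +l (here 0). m_s = -1/2 is one of ±1/2.
All four constraints are satisfied.

Yes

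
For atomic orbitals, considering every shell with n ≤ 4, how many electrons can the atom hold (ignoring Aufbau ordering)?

60

Total orbitals = 1² + 2² + 3² + 4² = 30. Doubling for spin gives 60 electrons.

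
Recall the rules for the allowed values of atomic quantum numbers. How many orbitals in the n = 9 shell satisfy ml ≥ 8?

The (l, ml) pairs meeting ml ≥ 8 give: l=8 → 1.
Total orbitals: 1.

1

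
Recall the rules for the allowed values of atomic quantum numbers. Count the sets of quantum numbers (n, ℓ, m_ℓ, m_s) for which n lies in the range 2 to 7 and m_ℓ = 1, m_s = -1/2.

21

Per-shell orbital counts meeting the constraint:
n=2 → 1; n=3 → 2; n=4 → 3; n=5 → 4; n=6 → 5; n=7 → 6.
Orbitals: 1 + 2 + 3 + 4 + 5 + 6 = 21. With m_s fixed to -1/2 there is one state per orbital, so 21 states.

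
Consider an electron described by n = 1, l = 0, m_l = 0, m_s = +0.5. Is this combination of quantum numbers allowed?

Valid

n = 1 is a positive integer. l = 0 satisfies 0 ≤ l ≤ n−1 = 0. m_l = 0 lies in the range −l … +l (here 0). m_s = +1/2 is one of ±1/2.
All four constraints are satisfied.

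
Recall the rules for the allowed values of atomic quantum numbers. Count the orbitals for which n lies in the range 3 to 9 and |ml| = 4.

30

Per-shell orbital counts meeting the constraint:
n=5 → 2; n=6 → 4; n=7 → 6; n=8 → 8; n=9 → 10.
Total orbitals: 2 + 4 + 6 + 8 + 10 = 30.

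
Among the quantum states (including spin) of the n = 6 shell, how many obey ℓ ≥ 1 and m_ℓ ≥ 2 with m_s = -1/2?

10

Go through ℓ = 0, …, 5 (the values permitted for n = 6).
Contributions: ℓ=2 → 1; ℓ=3 → 2; ℓ=4 → 3; ℓ=5 → 4.
Orbitals: 1 + 2 + 3 + 4 = 10. With m_s fixed to a single value there is one state per orbital, giving 10 states.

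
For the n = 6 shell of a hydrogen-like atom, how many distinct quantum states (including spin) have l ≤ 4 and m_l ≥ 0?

The (l, m_l) pairs meeting l ≤ 4 and m_l ≥ 0 give: l=0 → 1; l=1 → 2; l=2 → 3; l=3 → 4; l=4 → 5.
Orbitals: 1 + 2 + 3 + 4 + 5 = 15. Each orbital carries two spin states, so 15 × 2 = 30 states.

30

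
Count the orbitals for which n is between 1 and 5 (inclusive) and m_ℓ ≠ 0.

40

Work shell by shell — for each n, count the (ℓ, m_ℓ) pairs that satisfy m_ℓ ≠ 0:
n=2 → 2; n=3 → 6; n=4 → 12; n=5 → 20.
Total orbitals: 2 + 6 + 12 + 20 = 40.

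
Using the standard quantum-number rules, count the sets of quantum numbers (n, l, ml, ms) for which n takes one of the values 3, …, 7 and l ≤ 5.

Go shell by shell, enumerating (l, ml) with l ≤ 5:
n=3 → 9; n=4 → 16; n=5 → 25; n=6 → 36; n=7 → 36.
Orbitals: 9 + 16 + 25 + 36 + 36 = 122. Including both spin states (ms = ±1/2) gives 2 × 122 = 244 states.

244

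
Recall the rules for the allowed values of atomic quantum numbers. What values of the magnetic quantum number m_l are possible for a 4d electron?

The 4d subshell has l = 2, and m_l takes every integer from −l to +l. With l = 2 that gives the 5 values -2, -1, 0, 1, 2.

-2, -1, 0, 1, 2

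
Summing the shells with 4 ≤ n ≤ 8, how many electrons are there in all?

Shell n has n² orbitals: 4²=16 + 5²=25 + 6²=36 + 7²=49 + 8²=64 = 190 orbitals.
Two spin states per orbital: 2 × 190 = 380 electrons.

380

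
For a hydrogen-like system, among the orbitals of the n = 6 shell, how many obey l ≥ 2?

For n = 6, l ranges over 0 … 5.
Contributions: l=2 → 5; l=3 → 7; l=4 → 9; l=5 → 11.
Total orbitals: 5 + 7 + 9 + 11 = 32.

32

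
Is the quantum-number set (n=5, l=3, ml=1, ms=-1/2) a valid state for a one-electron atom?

Yes

n = 5 is a positive integer. l = 3 satisfies 0 ≤ l ≤ n−1 = 4. ml = 1 lies in the range −l … +l (here −3 … 3). ms = -1/2 is one of ±1/2.
All four constraints are satisfied.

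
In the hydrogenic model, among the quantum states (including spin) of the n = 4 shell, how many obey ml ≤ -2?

Go through l = 0, …, 3 (the values permitted for n = 4).
Per l-value: l=2 → 1; l=3 → 2.
Orbitals: 1 + 2 = 3. Each orbital carries two spin states, so 3 × 2 = 6 states.

6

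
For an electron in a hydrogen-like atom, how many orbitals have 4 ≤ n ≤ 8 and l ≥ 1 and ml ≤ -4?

20

For each n in the range, tally the orbitals obeying l ≥ 1 and ml ≤ -4:
n=5 → 1; n=6 → 3; n=7 → 6; n=8 → 10.
Total orbitals: 1 + 3 + 6 + 10 = 20.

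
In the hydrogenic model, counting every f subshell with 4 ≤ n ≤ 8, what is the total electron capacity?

An f subshell (ℓ = 3) exists for every n ≥ 4, so shells n = 4, 5, 6, 7, 8 each contribute one — 5 subshells.
Since each f subshell holds 2(2·3+1) = 14 electrons, the total is 5 × 14 = 70.

70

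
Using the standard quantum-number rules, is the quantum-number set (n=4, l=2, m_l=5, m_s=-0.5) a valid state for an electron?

The magnetic quantum number must satisfy −l ≤ m_l ≤ l. With l = 2, m_l can only be -2, -1, 0, 1, 2, so m_l = 5 is forbidden.

Invalid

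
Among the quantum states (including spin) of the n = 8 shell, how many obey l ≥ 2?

Go through l = 0, …, 7 (the values permitted for n = 8).
Per l-value: l=2 → 5; l=3 → 7; l=4 → 9; l=5 → 11; l=6 → 13; l=7 → 15.
Orbitals: 5 + 7 + 9 + 11 + 13 + 15 = 60. Each orbital carries two spin states, so 60 × 2 = 120 states.

120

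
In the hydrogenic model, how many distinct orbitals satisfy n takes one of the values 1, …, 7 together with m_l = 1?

21

Go shell by shell, enumerating (l, m_l) with m_l = 1:
n=2 → 1; n=3 → 2; n=4 → 3; n=5 → 4; n=6 → 5; n=7 → 6.
Total orbitals: 1 + 2 + 3 + 4 + 5 + 6 = 21.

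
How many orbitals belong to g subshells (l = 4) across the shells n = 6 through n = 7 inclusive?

A g subshell (l = 4) exists for every n ≥ 5, so shells n = 6, 7 each contribute one — 2 subshells.
Since each g subshell has 2·4+1 = 9 orbitals, the total is 2 × 9 = 18.

18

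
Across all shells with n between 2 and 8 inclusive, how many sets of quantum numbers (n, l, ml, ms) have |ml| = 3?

Work shell by shell — for each n, count the (l, ml) pairs that satisfy |ml| = 3:
n=4 → 2; n=5 → 4; n=6 → 6; n=7 → 8; n=8 → 10.
Orbitals: 2 + 4 + 6 + 8 + 10 = 30. Including both spin states (ms = ±1/2) gives 2 × 30 = 60 states.

60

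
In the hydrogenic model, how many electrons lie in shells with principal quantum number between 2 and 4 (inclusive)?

58

Shell n has n² orbitals: 2²=4 + 3²=9 + 4²=16 = 29 orbitals.
Two spin states per orbital: 2 × 29 = 58 electrons.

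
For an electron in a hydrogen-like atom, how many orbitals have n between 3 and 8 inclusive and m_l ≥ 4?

20

Count contributing orbitals for each principal shell:
n=5 → 1; n=6 → 3; n=7 → 6; n=8 → 10.
Total orbitals: 1 + 3 + 6 + 10 = 20.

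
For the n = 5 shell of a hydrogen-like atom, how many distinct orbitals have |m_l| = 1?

For n = 5, l ranges over 0 … 4.
The (l, m_l) pairs meeting |m_l| = 1 give: l=1 → 2; l=2 → 2; l=3 → 2; l=4 → 2.
Total orbitals: 2 + 2 + 2 + 2 = 8.

8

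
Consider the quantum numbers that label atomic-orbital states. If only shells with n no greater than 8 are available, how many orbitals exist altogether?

204

Total orbitals = 1² + 2² + 3² + 4² + 5² + 6² + 7² + 8² = 204.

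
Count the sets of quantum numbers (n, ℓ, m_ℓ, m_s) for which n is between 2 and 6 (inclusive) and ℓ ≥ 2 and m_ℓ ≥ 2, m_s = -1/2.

Work shell by shell — for each n, count the (ℓ, m_ℓ) pairs that satisfy ℓ ≥ 2 and m_ℓ ≥ 2:
n=3 → 1; n=4 → 3; n=5 → 6; n=6 → 10.
Orbitals: 1 + 3 + 6 + 10 = 20. With m_s fixed to -1/2 there is one state per orbital, so 20 states.

20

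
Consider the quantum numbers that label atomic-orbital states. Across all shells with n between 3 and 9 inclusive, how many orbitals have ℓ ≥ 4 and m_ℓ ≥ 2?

Work shell by shell — for each n, count the (ℓ, m_ℓ) pairs that satisfy ℓ ≥ 4 and m_ℓ ≥ 2:
n=5 → 3; n=6 → 7; n=7 → 12; n=8 → 18; n=9 → 25.
Total orbitals: 3 + 7 + 12 + 18 + 25 = 65.

65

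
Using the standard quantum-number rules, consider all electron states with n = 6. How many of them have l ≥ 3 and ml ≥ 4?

The n = 6 shell has l = 0 through 5; check each.
Orbitals with l ≥ 3 and ml ≥ 4, by l: l=4 → 1; l=5 → 2.
Orbitals: 1 + 2 = 3. Each orbital carries two spin states, so 3 × 2 = 6 states.

6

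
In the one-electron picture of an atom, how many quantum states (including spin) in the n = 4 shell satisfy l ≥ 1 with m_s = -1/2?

15

The n = 4 shell has l = 0 through 3; check each.
Per l-value: l=1 → 3; l=2 → 5; l=3 → 7.
Orbitals: 3 + 5 + 7 = 15. With m_s fixed to a single value there is one state per orbital, giving 15 states.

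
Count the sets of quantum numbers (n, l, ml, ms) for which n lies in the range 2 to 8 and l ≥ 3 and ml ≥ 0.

160

Treat each shell separately and count matching orbitals:
n=4 → 4; n=5 → 9; n=6 → 15; n=7 → 22; n=8 → 30.
Orbitals: 4 + 9 + 15 + 22 + 30 = 80. Including both spin states (ms = ±1/2) gives 2 × 80 = 160 states.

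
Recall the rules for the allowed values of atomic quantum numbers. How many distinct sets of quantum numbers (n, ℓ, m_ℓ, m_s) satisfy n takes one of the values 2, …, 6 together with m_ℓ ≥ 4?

8

For each n in the range, tally the orbitals obeying m_ℓ ≥ 4:
n=5 → 1; n=6 → 3.
Orbitals: 1 + 3 = 4. Including both spin states (m_s = ±1/2) gives 2 × 4 = 8 states.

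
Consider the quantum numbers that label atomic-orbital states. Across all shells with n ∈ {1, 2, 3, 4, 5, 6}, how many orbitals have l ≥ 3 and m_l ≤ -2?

Go shell by shell, enumerating (l, m_l) with l ≥ 3 and m_l ≤ -2:
n=4 → 2; n=5 → 5; n=6 → 9.
Total orbitals: 2 + 5 + 9 = 16.

16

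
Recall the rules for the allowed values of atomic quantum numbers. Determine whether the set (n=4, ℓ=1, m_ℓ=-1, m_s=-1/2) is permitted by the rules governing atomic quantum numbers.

n = 4 is a positive integer. ℓ = 1 satisfies 0 ≤ ℓ ≤ n−1 = 3. m_ℓ = -1 lies in the range −ℓ … +ℓ (here −1 … 1). m_s = -1/2 is one of ±1/2.
All four constraints are satisfied.

Yes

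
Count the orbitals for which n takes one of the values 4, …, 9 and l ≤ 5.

185

Work shell by shell — for each n, count the (l, ml) pairs that satisfy l ≤ 5:
n=4 → 16; n=5 → 25; n=6 → 36; n=7 → 36; n=8 → 36; n=9 → 36.
Total orbitals: 16 + 25 + 36 + 36 + 36 + 36 = 185.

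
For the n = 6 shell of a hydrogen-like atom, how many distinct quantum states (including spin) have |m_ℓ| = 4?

Go through ℓ = 0, …, 5 (the values permitted for n = 6).
Per ℓ-value: ℓ=4 → 2; ℓ=5 → 2.
Orbitals: 2 + 2 = 4. Each orbital carries two spin states, so 4 × 2 = 8 states.

8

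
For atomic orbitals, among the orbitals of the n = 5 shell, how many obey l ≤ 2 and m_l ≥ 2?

The (l, m_l) pairs meeting l ≤ 2 and m_l ≥ 2 give: l=2 → 1.
Total orbitals: 1.

1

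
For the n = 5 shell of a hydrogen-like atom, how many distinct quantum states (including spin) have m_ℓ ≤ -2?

Orbitals with m_ℓ ≤ -2, by ℓ: ℓ=2 → 1; ℓ=3 → 2; ℓ=4 → 3.
Orbitals: 1 + 2 + 3 = 6. Each orbital carries two spin states, so 6 × 2 = 12 states.

12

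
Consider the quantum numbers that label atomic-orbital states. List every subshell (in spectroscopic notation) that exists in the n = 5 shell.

For n = 5, l runs from 0 to 4. In spectroscopic notation l = 0,1,2,… ↔ s,p,d,f,g,h,i, so the subshells are 5s, 5p, 5d, 5f, 5g.

5s, 5p, 5d, 5f, 5g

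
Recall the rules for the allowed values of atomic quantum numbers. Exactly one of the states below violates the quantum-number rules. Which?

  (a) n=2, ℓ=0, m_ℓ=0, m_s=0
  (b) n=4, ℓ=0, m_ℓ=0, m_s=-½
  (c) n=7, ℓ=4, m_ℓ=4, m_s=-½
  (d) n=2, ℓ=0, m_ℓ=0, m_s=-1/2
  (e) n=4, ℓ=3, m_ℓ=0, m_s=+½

(a) has m_s = 0, but an electron's spin must be ±1/2.
The remaining sets (b), (c), (d), (e) satisfy all four rules.

(a)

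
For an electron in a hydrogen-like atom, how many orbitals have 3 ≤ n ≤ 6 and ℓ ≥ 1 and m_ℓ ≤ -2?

Go shell by shell, enumerating (ℓ, m_ℓ) with ℓ ≥ 1 and m_ℓ ≤ -2:
n=3 → 1; n=4 → 3; n=5 → 6; n=6 → 10.
Total orbitals: 1 + 3 + 6 + 10 = 20.

20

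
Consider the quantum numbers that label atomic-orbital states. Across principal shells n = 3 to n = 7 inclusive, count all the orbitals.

Shell n has n² orbitals: 3²=9 + 4²=16 + 5²=25 + 6²=36 + 7²=49 = 135 orbitals.

135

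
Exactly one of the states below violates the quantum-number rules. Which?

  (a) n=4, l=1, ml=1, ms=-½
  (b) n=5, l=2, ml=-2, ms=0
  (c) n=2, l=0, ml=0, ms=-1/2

(b)

(b) has ms = 0, but an electron's spin must be ±1/2.
The remaining sets (a), (c) satisfy all four rules.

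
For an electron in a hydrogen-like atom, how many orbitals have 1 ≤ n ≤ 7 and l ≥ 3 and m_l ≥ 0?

Count contributing orbitals for each principal shell:
n=4 → 4; n=5 → 9; n=6 → 15; n=7 → 22.
Total orbitals: 4 + 9 + 15 + 22 = 50.

50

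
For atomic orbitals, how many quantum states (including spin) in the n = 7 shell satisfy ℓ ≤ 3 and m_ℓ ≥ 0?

With n = 7 the allowed ℓ are 0, 1, …, 6.
Per ℓ-value: ℓ=0 → 1; ℓ=1 → 2; ℓ=2 → 3; ℓ=3 → 4.
Orbitals: 1 + 2 + 3 + 4 = 10. Each orbital carries two spin states, so 10 × 2 = 20 states.

20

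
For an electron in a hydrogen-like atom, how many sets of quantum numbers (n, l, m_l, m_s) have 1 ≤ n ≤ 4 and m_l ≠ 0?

Count contributing orbitals for each principal shell:
n=2 → 2; n=3 → 6; n=4 → 12.
Orbitals: 2 + 6 + 12 = 20. Including both spin states (m_s = ±1/2) gives 2 × 20 = 40 states.

40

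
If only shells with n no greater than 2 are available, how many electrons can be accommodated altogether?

Total orbitals = 1² + 2² = 5. Doubling for spin gives 10 electrons.

10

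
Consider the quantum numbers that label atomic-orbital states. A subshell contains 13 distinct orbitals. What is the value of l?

l = 6 (i)

2l+1 = 13 gives l = 6.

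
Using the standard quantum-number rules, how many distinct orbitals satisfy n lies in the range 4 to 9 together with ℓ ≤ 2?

54

Treat each shell separately and count matching orbitals:
n=4 → 9; n=5 → 9; n=6 → 9; n=7 → 9; n=8 → 9; n=9 → 9.
Total orbitals: 9 + 9 + 9 + 9 + 9 + 9 = 54.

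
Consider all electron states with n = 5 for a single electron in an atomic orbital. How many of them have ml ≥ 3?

6

With n = 5 the allowed l are 0, 1, …, 4.
Contributions: l=3 → 1; l=4 → 2.
Orbitals: 1 + 2 = 3. Each orbital carries two spin states, so 3 × 2 = 6 states.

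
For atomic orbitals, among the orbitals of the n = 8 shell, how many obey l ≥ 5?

With n = 8 the allowed l are 0, 1, …, 7.
Per l-value: l=5 → 11; l=6 → 13; l=7 → 15.
Total orbitals: 11 + 13 + 15 = 39.

39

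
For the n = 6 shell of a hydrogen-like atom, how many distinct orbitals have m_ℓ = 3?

3

The n = 6 shell has ℓ = 0 through 5; check each.
Orbitals with m_ℓ = 3, by ℓ: ℓ=3 → 1; ℓ=4 → 1; ℓ=5 → 1.
Total orbitals: 1 + 1 + 1 = 3.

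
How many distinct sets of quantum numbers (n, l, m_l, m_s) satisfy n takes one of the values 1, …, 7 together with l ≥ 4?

124

Count contributing orbitals for each principal shell:
n=5 → 9; n=6 → 20; n=7 → 33.
Orbitals: 9 + 20 + 33 = 62. Including both spin states (m_s = ±1/2) gives 2 × 62 = 124 states.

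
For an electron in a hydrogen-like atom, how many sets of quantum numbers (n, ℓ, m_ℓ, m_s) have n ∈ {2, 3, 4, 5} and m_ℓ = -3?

6

For each n in the range, tally the orbitals obeying m_ℓ = -3:
n=4 → 1; n=5 → 2.
Orbitals: 1 + 2 = 3. Including both spin states (m_s = ±1/2) gives 2 × 3 = 6 states.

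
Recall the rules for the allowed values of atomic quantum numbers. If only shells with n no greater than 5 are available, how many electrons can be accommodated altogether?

110

Total orbitals = 1² + 2² + 3² + 4² + 5² = 55. Doubling for spin gives 110 electrons.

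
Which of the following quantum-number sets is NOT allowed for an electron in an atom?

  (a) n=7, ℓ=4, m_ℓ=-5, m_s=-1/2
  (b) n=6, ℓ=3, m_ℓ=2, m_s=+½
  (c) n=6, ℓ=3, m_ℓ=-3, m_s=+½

(a) has |m_ℓ| = 5 > ℓ = 4, violating −ℓ ≤ m_ℓ ≤ ℓ.
The remaining sets (b), (c) satisfy all four rules.

(a)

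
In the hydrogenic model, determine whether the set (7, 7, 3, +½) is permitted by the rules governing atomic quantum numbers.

No

The orbital quantum number must satisfy 0 ≤ ℓ ≤ n−1. With n = 7 the allowed ℓ values are 0, 1, 2, 3, 4, 5, 6, so ℓ = 7 is out of range.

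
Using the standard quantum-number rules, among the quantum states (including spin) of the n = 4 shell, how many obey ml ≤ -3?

2

Go through l = 0, …, 3 (the values permitted for n = 4).
The (l, ml) pairs meeting ml ≤ -3 give: l=3 → 1.
Orbitals: 1. Each orbital carries two spin states, so 1 × 2 = 2 states.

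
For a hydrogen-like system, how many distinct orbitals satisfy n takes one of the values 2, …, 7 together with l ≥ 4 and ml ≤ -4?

10

Count contributing orbitals for each principal shell:
n=5 → 1; n=6 → 3; n=7 → 6.
Total orbitals: 1 + 3 + 6 = 10.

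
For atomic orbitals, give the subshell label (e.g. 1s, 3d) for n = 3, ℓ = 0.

3s

ℓ = 0 corresponds to the letter 's', so the subshell is 3s.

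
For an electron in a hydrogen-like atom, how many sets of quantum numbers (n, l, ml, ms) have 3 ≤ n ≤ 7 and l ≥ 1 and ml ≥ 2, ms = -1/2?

35

Per-shell orbital counts meeting the constraint:
n=3 → 1; n=4 → 3; n=5 → 6; n=6 → 10; n=7 → 15.
Orbitals: 1 + 3 + 6 + 10 + 15 = 35. With ms fixed to -1/2 there is one state per orbital, so 35 states.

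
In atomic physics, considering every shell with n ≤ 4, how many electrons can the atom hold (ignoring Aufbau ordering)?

Total orbitals = 1² + 2² + 3² + 4² = 30. Doubling for spin gives 60 electrons.

60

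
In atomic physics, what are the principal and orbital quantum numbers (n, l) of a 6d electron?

The leading integer gives n = 6; the letter 'd' means l = 2.

n = 6, l = 2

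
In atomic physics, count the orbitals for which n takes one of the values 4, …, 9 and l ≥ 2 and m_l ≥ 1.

Count contributing orbitals for each principal shell:
n=4 → 5; n=5 → 9; n=6 → 14; n=7 → 20; n=8 → 27; n=9 → 35.
Total orbitals: 5 + 9 + 14 + 20 + 27 + 35 = 110.

110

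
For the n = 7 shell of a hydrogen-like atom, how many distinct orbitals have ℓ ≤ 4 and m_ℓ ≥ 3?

The (ℓ, m_ℓ) pairs meeting ℓ ≤ 4 and m_ℓ ≥ 3 give: ℓ=3 → 1; ℓ=4 → 2.
Total orbitals: 1 + 2 = 3.

3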